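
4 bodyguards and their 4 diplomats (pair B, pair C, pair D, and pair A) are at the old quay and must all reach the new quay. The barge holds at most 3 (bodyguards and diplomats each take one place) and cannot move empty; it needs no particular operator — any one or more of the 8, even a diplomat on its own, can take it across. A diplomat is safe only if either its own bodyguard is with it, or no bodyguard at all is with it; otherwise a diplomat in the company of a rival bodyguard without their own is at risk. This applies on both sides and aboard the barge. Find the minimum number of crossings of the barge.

Counting alone: each trip to the new quay takes at most 3 across and each return brings at least 1 back, so after t trips out (and t−1 returns) at most 3t − (t−1) of the 8 are across; that first reaches 8 at t = 4, so at least 7 crossings are needed.
The safety rule pushes this higher. Following every safe sequence of crossings, the most of the 8 that can be at the new quay as the barge arrives there on crossing 7 is 7 — never all 8.
So no plan with fewer than 9 crossings exists, and this one achieves 9:
1. bodyguard B and diplomat B cross → the new quay.
2. bodyguard B crosses ← the old quay.
3. bodyguard B, bodyguard C, and diplomat C cross → the new quay.
4. bodyguard B and diplomat B cross ← the old quay.
5. bodyguard A, bodyguard B, and bodyguard D cross → the new quay.
6. diplomat C crosses ← the old quay.
7. diplomat B and diplomat C cross → the new quay.
8. diplomat B crosses ← the old quay.
9. diplomat A, diplomat B, and diplomat D cross → the new quay.

9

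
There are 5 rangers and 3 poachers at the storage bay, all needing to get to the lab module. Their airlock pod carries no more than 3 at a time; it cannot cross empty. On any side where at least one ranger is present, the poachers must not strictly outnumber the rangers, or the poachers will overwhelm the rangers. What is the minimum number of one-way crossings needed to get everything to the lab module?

7

Counting alone: each trip to the lab module takes at most 3 across and each return brings at least 1 back, so after t trips out (and t−1 returns) at most 3t − (t−1) of the 8 are across; that first reaches 8 at t = 4, so at least 7 crossings are needed.
The plan below uses exactly 7 crossings, so it is optimal:
1. 2 poachers → the lab module.  (the storage bay: 5R 1P; the lab module: 0R 2P)
2. 1 poacher ← the storage bay.  (the storage bay: 5R 2P; the lab module: 0R 1P)
3. 2 rangers and 1 poacher → the lab module.  (the storage bay: 3R 1P; the lab module: 2R 2P)
4. 1 poacher ← the storage bay.  (the storage bay: 3R 2P; the lab module: 2R 1P)
5. 1 ranger and 2 poachers → the lab module.  (the storage bay: 2R 0P; the lab module: 3R 3P)
6. 1 poacher ← the storage bay.  (the storage bay: 2R 1P; the lab module: 3R 2P)
7. 2 rangers and 1 poacher → the lab module.  (the storage bay: 0R 0P; the lab module: 5R 3P)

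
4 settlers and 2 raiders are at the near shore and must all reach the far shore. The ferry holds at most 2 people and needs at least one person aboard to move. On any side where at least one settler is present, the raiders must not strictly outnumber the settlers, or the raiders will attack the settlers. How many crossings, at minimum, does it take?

Counting alone: each trip to the far shore takes at most 2 across and each return brings at least 1 back, so after t trips out (and t−1 returns) at most 2t − (t−1) of the 6 are across; that first reaches 6 at t = 5, so at least 9 crossings are needed.
The plan below uses exactly 9 crossings, so it is optimal:
1. 2 raiders → the far shore.  (the near shore: 4S 0R; the far shore: 0S 2R)
2. 1 raider ← the near shore.  (the near shore: 4S 1R; the far shore: 0S 1R)
3. 2 settlers → the far shore.  (the near shore: 2S 1R; the far shore: 2S 1R)
4. 1 raider ← the near shore.  (the near shore: 2S 2R; the far shore: 2S 0R)
5. 2 raiders → the far shore.  (the near shore: 2S 0R; the far shore: 2S 2R)
6. 1 raider ← the near shore.  (the near shore: 2S 1R; the far shore: 2S 1R)
7. 1 settler and 1 raider → the far shore.  (the near shore: 1S 0R; the far shore: 3S 2R)
8. 1 raider ← the near shore.  (the near shore: 1S 1R; the far shore: 3S 1R)
9. 1 settler and 1 raider → the far shore.  (the near shore: 0S 0R; the far shore: 4S 2R)

9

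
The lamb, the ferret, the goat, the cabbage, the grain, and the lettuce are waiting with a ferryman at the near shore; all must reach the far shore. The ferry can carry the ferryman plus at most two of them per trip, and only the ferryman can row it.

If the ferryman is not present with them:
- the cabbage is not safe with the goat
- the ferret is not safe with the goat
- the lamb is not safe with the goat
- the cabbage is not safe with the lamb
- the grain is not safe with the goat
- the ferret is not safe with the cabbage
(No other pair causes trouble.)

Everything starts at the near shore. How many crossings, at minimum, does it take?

9

Counting alone: the ferryman can take at most 2 across per trip to the far shore, so moving all 6 needs at least 3 loaded trips out, with a return between consecutive ones — at least 5 crossings.
The safety rule pushes this higher. Following every safe sequence of crossings, the most of the 6 that can be at the far shore as the ferry arrives there on crossings 5, 7 is 4, 5 respectively — never all 6.
So no plan with fewer than 9 crossings exists, and this one achieves 9:
1. Ferryman goes to the far shore with the cabbage and the goat.  [the near shore: the ferret, the grain, the lamb, the lettuce | the far shore: the cabbage, the goat]
2. Ferryman goes back to the near shore with the goat.  [the near shore: the ferret, the goat, the grain, the lamb, the lettuce | the far shore: the cabbage]
3. Ferryman goes to the far shore with the goat and the grain.  [the near shore: the ferret, the lamb, the lettuce | the far shore: the cabbage, the goat, the grain]
4. Ferryman goes back to the near shore with the goat.  [the near shore: the ferret, the goat, the lamb, the lettuce | the far shore: the cabbage, the grain]
5. Ferryman goes to the far shore with the ferret and the lamb.  [the near shore: the goat, the lettuce | the far shore: the cabbage, the ferret, the grain, the lamb]
6. Ferryman goes back to the near shore with the cabbage.  [the near shore: the cabbage, the goat, the lettuce | the far shore: the ferret, the grain, the lamb]
7. Ferryman goes to the far shore with the goat and the lettuce.  [the near shore: the cabbage | the far shore: the ferret, the goat, the grain, the lamb, the lettuce]
8. Ferryman goes back to the near shore with the goat.  [the near shore: the cabbage, the goat | the far shore: the ferret, the grain, the lamb, the lettuce]
9. Ferryman goes to the far shore with the cabbage and the goat.  [the near shore: — | the far shore: the cabbage, the ferret, the goat, the grain, the lamb, the lettuce]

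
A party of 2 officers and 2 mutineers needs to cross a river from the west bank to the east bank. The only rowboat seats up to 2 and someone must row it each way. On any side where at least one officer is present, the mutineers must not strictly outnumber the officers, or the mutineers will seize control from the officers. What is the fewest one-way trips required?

5

Counting alone: each trip to the east bank takes at most 2 across and each return brings at least 1 back, so after t trips out (and t−1 returns) at most 2t − (t−1) of the 4 are across; that first reaches 4 at t = 3, so at least 5 crossings are needed.
The plan below uses exactly 5 crossings, so it is optimal:
1. 2 mutineers → the east bank.  (the west bank: 2O 0M; the east bank: 0O 2M)
2. 1 mutineer ← the west bank.  (the west bank: 2O 1M; the east bank: 0O 1M)
3. 2 officers → the east bank.  (the west bank: 0O 1M; the east bank: 2O 1M)
4. 1 mutineer ← the west bank.  (the west bank: 0O 2M; the east bank: 2O 0M)
5. 2 mutineers → the east bank.  (the west bank: 0O 0M; the east bank: 2O 2M)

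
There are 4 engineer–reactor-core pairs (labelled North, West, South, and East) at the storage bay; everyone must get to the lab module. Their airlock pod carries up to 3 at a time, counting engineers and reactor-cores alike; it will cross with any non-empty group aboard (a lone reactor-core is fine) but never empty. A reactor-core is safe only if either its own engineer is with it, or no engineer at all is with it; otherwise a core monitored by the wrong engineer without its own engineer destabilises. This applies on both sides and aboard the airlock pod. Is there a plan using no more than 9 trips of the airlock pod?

Yes

Yes — this plan uses 9 crossings (≤ 9):
1. engineer North and reactor-core North cross → the lab module.
2. engineer North crosses ← the storage bay.
3. engineer North, engineer West, and reactor-core West cross → the lab module.
4. engineer North and reactor-core North cross ← the storage bay.
5. engineer East, engineer North, and engineer South cross → the lab module.
6. reactor-core West crosses ← the storage bay.
7. reactor-core North and reactor-core West cross → the lab module.
8. reactor-core North crosses ← the storage bay.
9. reactor-core East, reactor-core North, and reactor-core South cross → the lab module.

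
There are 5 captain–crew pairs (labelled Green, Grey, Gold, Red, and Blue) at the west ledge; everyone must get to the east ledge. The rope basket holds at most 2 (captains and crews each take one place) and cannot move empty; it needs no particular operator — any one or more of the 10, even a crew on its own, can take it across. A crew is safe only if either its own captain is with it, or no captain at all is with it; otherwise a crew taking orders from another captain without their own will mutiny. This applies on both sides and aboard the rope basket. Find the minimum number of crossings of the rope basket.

Following every safe sequence of crossings from the start, the most of the 10 that can be at the east ledge as the rope basket arrives there on crossings 1, 3, 5, 7 is 2, 3, 4, 5 respectively; the best ever achieved is 5 of 10.
From crossing 9 on, no configuration arises that was not already reachable earlier: only 82 distinct safe configurations (who is on which side, and where the rope basket is) can ever be reached, none of them has everyone across, and every continuation just revisits them. So no valid plan exists.

impossible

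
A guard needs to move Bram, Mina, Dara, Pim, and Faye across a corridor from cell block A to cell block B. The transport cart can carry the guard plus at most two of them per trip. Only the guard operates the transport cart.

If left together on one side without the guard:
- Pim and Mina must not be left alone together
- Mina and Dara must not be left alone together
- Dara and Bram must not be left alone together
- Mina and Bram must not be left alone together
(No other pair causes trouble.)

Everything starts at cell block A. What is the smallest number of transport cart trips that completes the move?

Counting alone: the guard can take at most 2 across per trip to cell block B, so moving all 5 needs at least 3 loaded trips out, with a return between consecutive ones — at least 5 crossings.
The safety rule pushes this higher. Following every safe sequence of crossings, the most of the 5 that can be at cell block B as the transport cart arrives there on crossing 5 is 4 — never all 5.
So no plan with fewer than 7 crossings exists, and this one achieves 7:
1. Guard goes to cell block B with Bram and Mina.
2. Guard goes back to cell block A with Bram.
3. Guard goes to cell block B with Bram and Pim.
4. Guard goes back to cell block A with Mina.
5. Guard goes to cell block B with Faye and Mina.
6. Guard goes back to cell block A with Mina.
7. Guard goes to cell block B with Dara and Mina.

7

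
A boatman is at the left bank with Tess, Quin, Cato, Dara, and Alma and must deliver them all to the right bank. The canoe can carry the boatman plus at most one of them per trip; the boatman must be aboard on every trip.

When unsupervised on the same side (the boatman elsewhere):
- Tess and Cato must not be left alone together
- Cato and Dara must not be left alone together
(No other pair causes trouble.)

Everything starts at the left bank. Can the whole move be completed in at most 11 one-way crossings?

Yes — this plan uses 11 crossings (≤ 11):
1. Boatman goes to the right bank with Cato.
2. Boatman goes back to the left bank alone.
3. Boatman goes to the right bank with Tess.
4. Boatman goes back to the left bank with Cato.
5. Boatman goes to the right bank with Dara.
6. Boatman goes back to the left bank alone.
7. Boatman goes to the right bank with Quin.
8. Boatman goes back to the left bank alone.
9. Boatman goes to the right bank with Alma.
10. Boatman goes back to the left bank alone.
11. Boatman goes to the right bank with Cato.

Yes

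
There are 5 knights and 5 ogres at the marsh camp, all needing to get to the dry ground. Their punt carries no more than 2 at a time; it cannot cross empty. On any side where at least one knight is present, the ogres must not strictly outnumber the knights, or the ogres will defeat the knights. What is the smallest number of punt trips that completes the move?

Following every safe sequence of crossings from the start, the most of the 10 that can be at the dry ground as the punt arrives there on crossings 1, 3, 5, 7 is 2, 3, 4, 5 respectively; the best ever achieved is 5 of 10.
From crossing 9 on, no configuration arises that was not already reachable earlier: only 13 distinct safe configurations (who is on which side, and where the punt is) can ever be reached, none of them has everyone across, and every continuation just revisits them. They are: 0 knights + 0 ogres across (punt back at the start); 0 knights + 1 ogre across (punt there); 0 knights + 1 ogre across (punt back at the start); 0 knights + 2 ogres across (punt there); 0 knights + 2 ogres across (punt back at the start); 0 knights + 3 ogres across (punt there); 0 knights + 3 ogres across (punt back at the start); 0 knights + 4 ogres across (punt there); 0 knights + 4 ogres across (punt back at the start); 0 knights + 5 ogres across (punt there); 1 knight + 1 ogre across (punt there); 1 knight + 1 ogre across (punt back at the start); 2 knights + 2 ogres across (punt there). So no valid plan exists.

impossible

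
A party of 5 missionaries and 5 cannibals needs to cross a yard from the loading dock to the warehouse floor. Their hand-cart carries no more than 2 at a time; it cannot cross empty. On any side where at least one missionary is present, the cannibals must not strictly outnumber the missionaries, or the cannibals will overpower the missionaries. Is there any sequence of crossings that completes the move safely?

Following every safe sequence of crossings from the start, the most of the 10 that can be at the warehouse floor as the hand-cart arrives there on crossings 1, 3, 5, 7 is 2, 3, 4, 5 respectively; the best ever achieved is 5 of 10.
From crossing 9 on, no configuration arises that was not already reachable earlier: only 13 distinct safe configurations (who is on which side, and where the hand-cart is) can ever be reached, none of them has everyone across, and every continuation just revisits them. They are: 0 missionaries + 0 cannibals across (hand-cart back at the start); 0 missionaries + 1 cannibal across (hand-cart there); 0 missionaries + 1 cannibal across (hand-cart back at the start); 0 missionaries + 2 cannibals across (hand-cart there); 0 missionaries + 2 cannibals across (hand-cart back at the start); 0 missionaries + 3 cannibals across (hand-cart there); 0 missionaries + 3 cannibals across (hand-cart back at the start); 0 missionaries + 4 cannibals across (hand-cart there); 0 missionaries + 4 cannibals across (hand-cart back at the start); 0 missionaries + 5 cannibals across (hand-cart there); 1 missionary + 1 cannibal across (hand-cart there); 1 missionary + 1 cannibal across (hand-cart back at the start); 2 missionaries + 2 cannibals across (hand-cart there). So no valid plan exists.

No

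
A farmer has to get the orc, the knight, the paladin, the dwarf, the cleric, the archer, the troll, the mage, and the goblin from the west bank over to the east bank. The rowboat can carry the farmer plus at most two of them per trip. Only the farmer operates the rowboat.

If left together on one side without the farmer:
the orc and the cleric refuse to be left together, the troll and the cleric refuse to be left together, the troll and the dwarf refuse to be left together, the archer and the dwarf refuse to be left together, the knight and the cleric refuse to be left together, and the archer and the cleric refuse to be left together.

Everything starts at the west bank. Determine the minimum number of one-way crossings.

11

Counting alone: the farmer can take at most 2 across per trip to the east bank, so moving all 9 needs at least 5 loaded trips out, with a return between consecutive ones — at least 9 crossings.
The safety rule pushes this higher. Following every safe sequence of crossings, the most of the 9 that can be at the east bank as the rowboat arrives there on crossing 9 is 8 — never all 9.
So no plan with fewer than 11 crossings exists, and this one achieves 11:
1. Farmer goes to the east bank with the cleric and the dwarf.
2. Farmer goes back to the west bank alone.
3. Farmer goes to the east bank with the paladin.
4. Farmer goes back to the west bank alone.
5. Farmer goes to the east bank with the knight and the orc.
6. Farmer goes back to the west bank with the cleric.
7. Farmer goes to the east bank with the archer and the troll.
8. Farmer goes back to the west bank with the dwarf.
9. Farmer goes to the east bank with the goblin and the mage.
10. Farmer goes back to the west bank alone.
11. Farmer goes to the east bank with the cleric and the dwarf.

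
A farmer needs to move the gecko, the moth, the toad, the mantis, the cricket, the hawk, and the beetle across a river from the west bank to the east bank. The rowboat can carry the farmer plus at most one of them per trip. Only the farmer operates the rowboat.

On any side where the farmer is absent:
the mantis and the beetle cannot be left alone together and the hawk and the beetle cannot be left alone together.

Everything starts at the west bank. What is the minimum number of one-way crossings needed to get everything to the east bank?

Counting alone: the farmer can take at most 1 across per trip to the east bank, so moving all 7 needs at least 7 loaded trips out, with a return between consecutive ones — at least 13 crossings.
The safety rule pushes this higher. Following every safe sequence of crossings, the most of the 7 that can be at the east bank as the rowboat arrives there on crossing 13 is 6 — never all 7.
So no plan with fewer than 15 crossings exists, and this one achieves 15:
1. Farmer goes to the east bank with the beetle.  [the west bank: the cricket, the gecko, the hawk, the mantis, the moth, the toad | the east bank: the beetle]
2. Farmer goes back to the west bank alone.  [the west bank: the cricket, the gecko, the hawk, the mantis, the moth, the toad | the east bank: the beetle]
3. Farmer goes to the east bank with the gecko.  [the west bank: the cricket, the hawk, the mantis, the moth, the toad | the east bank: the beetle, the gecko]
4. Farmer goes back to the west bank alone.  [the west bank: the cricket, the hawk, the mantis, the moth, the toad | the east bank: the beetle, the gecko]
5. Farmer goes to the east bank with the moth.  [the west bank: the cricket, the hawk, the mantis, the toad | the east bank: the beetle, the gecko, the moth]
6. Farmer goes back to the west bank alone.  [the west bank: the cricket, the hawk, the mantis, the toad | the east bank: the beetle, the gecko, the moth]
7. Farmer goes to the east bank with the toad.  [the west bank: the cricket, the hawk, the mantis | the east bank: the beetle, the gecko, the moth, the toad]
8. Farmer goes back to the west bank alone.  [the west bank: the cricket, the hawk, the mantis | the east bank: the beetle, the gecko, the moth, the toad]
9. Farmer goes to the east bank with the mantis.  [the west bank: the cricket, the hawk | the east bank: the beetle, the gecko, the mantis, the moth, the toad]
10. Farmer goes back to the west bank with the beetle.  [the west bank: the beetle, the cricket, the hawk | the east bank: the gecko, the mantis, the moth, the toad]
11. Farmer goes to the east bank with the hawk.  [the west bank: the beetle, the cricket | the east bank: the gecko, the hawk, the mantis, the moth, the toad]
12. Farmer goes back to the west bank alone.  [the west bank: the beetle, the cricket | the east bank: the gecko, the hawk, the mantis, the moth, the toad]
13. Farmer goes to the east bank with the cricket.  [the west bank: the beetle | the east bank: the cricket, the gecko, the hawk, the mantis, the moth, the toad]
14. Farmer goes back to the west bank alone.  [the west bank: the beetle | the east bank: the cricket, the gecko, the hawk, the mantis, the moth, the toad]
15. Farmer goes to the east bank with the beetle.  [the west bank: — | the east bank: the beetle, the cricket, the gecko, the hawk, the mantis, the moth, the toad]

15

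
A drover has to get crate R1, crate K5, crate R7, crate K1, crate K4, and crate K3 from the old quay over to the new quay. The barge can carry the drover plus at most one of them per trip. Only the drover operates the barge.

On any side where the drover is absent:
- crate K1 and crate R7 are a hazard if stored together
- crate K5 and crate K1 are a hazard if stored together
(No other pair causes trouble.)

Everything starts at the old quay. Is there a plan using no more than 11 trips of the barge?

No

Counting alone: the drover can take at most 1 across per trip to the new quay, so moving all 6 needs at least 6 loaded trips out, with a return between consecutive ones — at least 11 crossings.
The safety rule pushes this higher. Following every safe sequence of crossings, the most of the 6 that can be at the new quay as the barge arrives there on crossing 11 is 5 — never all 6.
So the move cannot be finished within 11 crossings. (The shortest complete plan takes 13:)
1. Drover goes to the new quay with crate K1.  [the old quay: crate K3, crate K4, crate K5, crate R1, crate R7 | the new quay: crate K1]
2. Drover goes back to the old quay alone.  [the old quay: crate K3, crate K4, crate K5, crate R1, crate R7 | the new quay: crate K1]
3. Drover goes to the new quay with crate R1.  [the old quay: crate K3, crate K4, crate K5, crate R7 | the new quay: crate K1, crate R1]
4. Drover goes back to the old quay alone.  [the old quay: crate K3, crate K4, crate K5, crate R7 | the new quay: crate K1, crate R1]
5. Drover goes to the new quay with crate K5.  [the old quay: crate K3, crate K4, crate R7 | the new quay: crate K1, crate K5, crate R1]
6. Drover goes back to the old quay with crate K1.  [the old quay: crate K1, crate K3, crate K4, crate R7 | the new quay: crate K5, crate R1]
7. Drover goes to the new quay with crate R7.  [the old quay: crate K1, crate K3, crate K4 | the new quay: crate K5, crate R1, crate R7]
8. Drover goes back to the old quay alone.  [the old quay: crate K1, crate K3, crate K4 | the new quay: crate K5, crate R1, crate R7]
9. Drover goes to the new quay with crate K4.  [the old quay: crate K1, crate K3 | the new quay: crate K4, crate K5, crate R1, crate R7]
10. Drover goes back to the old quay alone.  [the old quay: crate K1, crate K3 | the new quay: crate K4, crate K5, crate R1, crate R7]
11. Drover goes to the new quay with crate K3.  [the old quay: crate K1 | the new quay: crate K3, crate K4, crate K5, crate R1, crate R7]
12. Drover goes back to the old quay alone.  [the old quay: crate K1 | the new quay: crate K3, crate K4, crate K5, crate R1, crate R7]
13. Drover goes to the new quay with crate K1.  [the old quay: — | the new quay: crate K1, crate K3, crate K4, crate K5, crate R1, crate R7]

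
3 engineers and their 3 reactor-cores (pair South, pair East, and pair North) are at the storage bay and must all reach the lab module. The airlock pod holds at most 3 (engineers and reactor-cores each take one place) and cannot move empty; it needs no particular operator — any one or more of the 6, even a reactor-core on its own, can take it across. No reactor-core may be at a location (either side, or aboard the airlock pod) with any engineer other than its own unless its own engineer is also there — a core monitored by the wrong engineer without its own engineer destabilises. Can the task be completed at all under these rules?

Yes

1. engineer South and reactor-core South cross → the lab module.
2. engineer South crosses ← the storage bay.
3. engineer East, engineer North, and engineer South cross → the lab module.
4. reactor-core South crosses ← the storage bay.
5. reactor-core East, reactor-core North, and reactor-core South cross → the lab module.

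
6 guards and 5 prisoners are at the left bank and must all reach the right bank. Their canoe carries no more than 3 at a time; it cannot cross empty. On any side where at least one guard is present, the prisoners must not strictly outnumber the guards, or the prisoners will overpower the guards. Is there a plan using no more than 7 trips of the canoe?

Counting alone: each trip to the right bank takes at most 3 across and each return brings at least 1 back, so after t trips out (and t−1 returns) at most 3t − (t−1) of the 11 are across; that first reaches 11 at t = 5, so at least 9 crossings are needed.
Since 7 < 9, 7 crossings cannot be enough. (The shortest complete plan in fact takes 9:)
1. 3 prisoners → the right bank.  (the left bank: 6G 2P; the right bank: 0G 3P)
2. 1 prisoner ← the left bank.  (the left bank: 6G 3P; the right bank: 0G 2P)
3. 3 guards → the right bank.  (the left bank: 3G 3P; the right bank: 3G 2P)
4. 1 guard ← the left bank.  (the left bank: 4G 3P; the right bank: 2G 2P)
5. 2 guards and 1 prisoner → the right bank.  (the left bank: 2G 2P; the right bank: 4G 3P)
6. 1 guard ← the left bank.  (the left bank: 3G 2P; the right bank: 3G 3P)
7. 2 guards and 1 prisoner → the right bank.  (the left bank: 1G 1P; the right bank: 5G 4P)
8. 1 guard ← the left bank.  (the left bank: 2G 1P; the right bank: 4G 4P)
9. 2 guards and 1 prisoner → the right bank.  (the left bank: 0G 0P; the right bank: 6G 5P)

No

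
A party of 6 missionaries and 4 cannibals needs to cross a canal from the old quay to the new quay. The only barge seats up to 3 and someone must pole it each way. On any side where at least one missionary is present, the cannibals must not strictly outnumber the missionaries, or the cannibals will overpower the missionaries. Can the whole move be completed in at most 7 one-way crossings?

No

Counting alone: each trip to the new quay takes at most 3 across and each return brings at least 1 back, so after t trips out (and t−1 returns) at most 3t − (t−1) of the 10 are across; that first reaches 10 at t = 5, so at least 9 crossings are needed.
Since 7 < 9, 7 crossings cannot be enough. (The shortest complete plan in fact takes 9:)
1. 2 cannibals → the new quay.  (the old quay: 6M 2C; the new quay: 0M 2C)
2. 1 cannibal ← the old quay.  (the old quay: 6M 3C; the new quay: 0M 1C)
3. 3 cannibals → the new quay.  (the old quay: 6M 0C; the new quay: 0M 4C)
4. 1 cannibal ← the old quay.  (the old quay: 6M 1C; the new quay: 0M 3C)
5. 3 missionaries → the new quay.  (the old quay: 3M 1C; the new quay: 3M 3C)
6. 1 cannibal ← the old quay.  (the old quay: 3M 2C; the new quay: 3M 2C)
7. 1 missionary and 2 cannibals → the new quay.  (the old quay: 2M 0C; the new quay: 4M 4C)
8. 1 cannibal ← the old quay.  (the old quay: 2M 1C; the new quay: 4M 3C)
9. 2 missionaries and 1 cannibal → the new quay.  (the old quay: 0M 0C; the new quay: 6M 4C)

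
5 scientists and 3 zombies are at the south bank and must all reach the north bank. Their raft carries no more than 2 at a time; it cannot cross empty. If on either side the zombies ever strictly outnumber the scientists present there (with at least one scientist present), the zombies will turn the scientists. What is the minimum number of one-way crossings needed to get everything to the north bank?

Counting alone: each trip to the north bank takes at most 2 across and each return brings at least 1 back, so after t trips out (and t−1 returns) at most 2t − (t−1) of the 8 are across; that first reaches 8 at t = 7, so at least 13 crossings are needed.
The plan below uses exactly 13 crossings, so it is optimal:
1. 2 zombies → the north bank.  (the south bank: 5S 1Z; the north bank: 0S 2Z)
2. 1 zombie ← the south bank.  (the south bank: 5S 2Z; the north bank: 0S 1Z)
3. 2 zombies → the north bank.  (the south bank: 5S 0Z; the north bank: 0S 3Z)
4. 1 zombie ← the south bank.  (the south bank: 5S 1Z; the north bank: 0S 2Z)
5. 2 scientists → the north bank.  (the south bank: 3S 1Z; the north bank: 2S 2Z)
6. 1 zombie ← the south bank.  (the south bank: 3S 2Z; the north bank: 2S 1Z)
7. 1 scientist and 1 zombie → the north bank.  (the south bank: 2S 1Z; the north bank: 3S 2Z)
8. 1 zombie ← the south bank.  (the south bank: 2S 2Z; the north bank: 3S 1Z)
9. 2 zombies → the north bank.  (the south bank: 2S 0Z; the north bank: 3S 3Z)
10. 1 zombie ← the south bank.  (the south bank: 2S 1Z; the north bank: 3S 2Z)
11. 1 scientist and 1 zombie → the north bank.  (the south bank: 1S 0Z; the north bank: 4S 3Z)
12. 1 zombie ← the south bank.  (the south bank: 1S 1Z; the north bank: 4S 2Z)
13. 1 scientist and 1 zombie → the north bank.  (the south bank: 0S 0Z; the north bank: 5S 3Z)

13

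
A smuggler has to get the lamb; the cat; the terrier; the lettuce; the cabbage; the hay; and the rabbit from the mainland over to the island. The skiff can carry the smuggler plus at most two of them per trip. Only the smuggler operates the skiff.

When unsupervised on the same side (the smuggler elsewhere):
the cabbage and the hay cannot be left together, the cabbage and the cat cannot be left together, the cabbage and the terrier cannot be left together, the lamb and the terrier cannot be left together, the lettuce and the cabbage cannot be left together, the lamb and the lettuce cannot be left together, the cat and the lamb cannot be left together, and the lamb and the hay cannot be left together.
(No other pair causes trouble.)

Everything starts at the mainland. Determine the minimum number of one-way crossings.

9

Counting alone: the smuggler can take at most 2 across per trip to the island, so moving all 7 needs at least 4 loaded trips out, with a return between consecutive ones — at least 7 crossings.
The safety rule pushes this higher. Following every safe sequence of crossings, the most of the 7 that can be at the island as the skiff arrives there on crossing 7 is 6 — never all 7.
So no plan with fewer than 9 crossings exists, and this one achieves 9:
1. Smuggler goes to the island with the cabbage and the lamb.  [the mainland: the cat, the hay, the lettuce, the rabbit, the terrier | the island: the cabbage, the lamb]
2. Smuggler goes back to the mainland alone.  [the mainland: the cat, the hay, the lettuce, the rabbit, the terrier | the island: the cabbage, the lamb]
3. Smuggler goes to the island with the rabbit.  [the mainland: the cat, the hay, the lettuce, the terrier | the island: the cabbage, the lamb, the rabbit]
4. Smuggler goes back to the mainland alone.  [the mainland: the cat, the hay, the lettuce, the terrier | the island: the cabbage, the lamb, the rabbit]
5. Smuggler goes to the island with the cat and the terrier.  [the mainland: the hay, the lettuce | the island: the cabbage, the cat, the lamb, the rabbit, the terrier]
6. Smuggler goes back to the mainland with the cabbage and the lamb.  [the mainland: the cabbage, the hay, the lamb, the lettuce | the island: the cat, the rabbit, the terrier]
7. Smuggler goes to the island with the hay and the lettuce.  [the mainland: the cabbage, the lamb | the island: the cat, the hay, the lettuce, the rabbit, the terrier]
8. Smuggler goes back to the mainland alone.  [the mainland: the cabbage, the lamb | the island: the cat, the hay, the lettuce, the rabbit, the terrier]
9. Smuggler goes to the island with the cabbage and the lamb.  [the mainland: — | the island: the cabbage, the cat, the hay, the lamb, the lettuce, the rabbit, the terrier]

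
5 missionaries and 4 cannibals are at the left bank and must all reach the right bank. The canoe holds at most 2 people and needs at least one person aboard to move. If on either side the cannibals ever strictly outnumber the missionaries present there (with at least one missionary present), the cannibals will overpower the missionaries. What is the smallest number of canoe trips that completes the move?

Counting alone: each trip to the right bank takes at most 2 across and each return brings at least 1 back, so after t trips out (and t−1 returns) at most 2t − (t−1) of the 9 are across; that first reaches 9 at t = 8, so at least 15 crossings are needed.
The plan below uses exactly 15 crossings, so it is optimal:
1. 2 cannibals → the right bank.  (the left bank: 5M 2C; the right bank: 0M 2C)
2. 1 cannibal ← the left bank.  (the left bank: 5M 3C; the right bank: 0M 1C)
3. 2 cannibals → the right bank.  (the left bank: 5M 1C; the right bank: 0M 3C)
4. 1 cannibal ← the left bank.  (the left bank: 5M 2C; the right bank: 0M 2C)
5. 2 missionaries → the right bank.  (the left bank: 3M 2C; the right bank: 2M 2C)
6. 1 cannibal ← the left bank.  (the left bank: 3M 3C; the right bank: 2M 1C)
7. 1 missionary and 1 cannibal → the right bank.  (the left bank: 2M 2C; the right bank: 3M 2C)
8. 1 missionary ← the left bank.  (the left bank: 3M 2C; the right bank: 2M 2C)
9. 1 missionary and 1 cannibal → the right bank.  (the left bank: 2M 1C; the right bank: 3M 3C)
10. 1 cannibal ← the left bank.  (the left bank: 2M 2C; the right bank: 3M 2C)
11. 1 missionary and 1 cannibal → the right bank.  (the left bank: 1M 1C; the right bank: 4M 3C)
12. 1 missionary ← the left bank.  (the left bank: 2M 1C; the right bank: 3M 3C)
13. 1 missionary and 1 cannibal → the right bank.  (the left bank: 1M 0C; the right bank: 4M 4C)
14. 1 cannibal ← the left bank.  (the left bank: 1M 1C; the right bank: 4M 3C)
15. 1 missionary and 1 cannibal → the right bank.  (the left bank: 0M 0C; the right bank: 5M 4C)

15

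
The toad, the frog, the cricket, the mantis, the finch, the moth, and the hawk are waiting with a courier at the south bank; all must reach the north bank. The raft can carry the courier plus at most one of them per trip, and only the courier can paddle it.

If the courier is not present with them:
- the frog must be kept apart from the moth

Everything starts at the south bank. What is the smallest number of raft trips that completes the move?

Counting alone: the courier can take at most 1 across per trip to the north bank, so moving all 7 needs at least 7 loaded trips out, with a return between consecutive ones — at least 13 crossings.
The plan below uses exactly 13 crossings, so it is optimal:
1. Courier goes to the north bank with the frog.
2. Courier goes back to the south bank alone.
3. Courier goes to the north bank with the toad.
4. Courier goes back to the south bank alone.
5. Courier goes to the north bank with the cricket.
6. Courier goes back to the south bank alone.
7. Courier goes to the north bank with the mantis.
8. Courier goes back to the south bank alone.
9. Courier goes to the north bank with the finch.
10. Courier goes back to the south bank alone.
11. Courier goes to the north bank with the hawk.
12. Courier goes back to the south bank alone.
13. Courier goes to the north bank with the moth.

13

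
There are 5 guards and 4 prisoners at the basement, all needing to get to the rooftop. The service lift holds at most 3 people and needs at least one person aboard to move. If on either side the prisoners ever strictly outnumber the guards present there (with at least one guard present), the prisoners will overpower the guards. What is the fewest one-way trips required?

Counting alone: each trip to the rooftop takes at most 3 across and each return brings at least 1 back, so after t trips out (and t−1 returns) at most 3t − (t−1) of the 9 are across; that first reaches 9 at t = 4, so at least 7 crossings are needed.
The plan below uses exactly 7 crossings, so it is optimal:
1. 3 prisoners → the rooftop.  (the basement: 5G 1P; the rooftop: 0G 3P)
2. 1 prisoner ← the basement.  (the basement: 5G 2P; the rooftop: 0G 2P)
3. 3 guards → the rooftop.  (the basement: 2G 2P; the rooftop: 3G 2P)
4. 1 guard ← the basement.  (the basement: 3G 2P; the rooftop: 2G 2P)
5. 2 guards and 1 prisoner → the rooftop.  (the basement: 1G 1P; the rooftop: 4G 3P)
6. 1 guard ← the basement.  (the basement: 2G 1P; the rooftop: 3G 3P)
7. 2 guards and 1 prisoner → the rooftop.  (the basement: 0G 0P; the rooftop: 5G 4P)

7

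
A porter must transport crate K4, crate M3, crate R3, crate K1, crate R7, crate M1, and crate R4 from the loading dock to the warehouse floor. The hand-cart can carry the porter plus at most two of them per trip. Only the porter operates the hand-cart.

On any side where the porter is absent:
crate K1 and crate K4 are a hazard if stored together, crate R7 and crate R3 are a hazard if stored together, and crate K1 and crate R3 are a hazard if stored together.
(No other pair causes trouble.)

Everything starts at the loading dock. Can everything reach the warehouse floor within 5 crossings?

No

Counting alone: the porter can take at most 2 across per trip to the warehouse floor, so moving all 7 needs at least 4 loaded trips out, with a return between consecutive ones — at least 7 crossings.
Since 5 < 7, 5 crossings cannot be enough. (The shortest complete plan in fact takes 7:)
1. Porter goes to the warehouse floor with crate K4 and crate R3.  [the loading dock: crate K1, crate M1, crate M3, crate R4, crate R7 | the warehouse floor: crate K4, crate R3]
2. Porter goes back to the loading dock alone.  [the loading dock: crate K1, crate M1, crate M3, crate R4, crate R7 | the warehouse floor: crate K4, crate R3]
3. Porter goes to the warehouse floor with crate M3.  [the loading dock: crate K1, crate M1, crate R4, crate R7 | the warehouse floor: crate K4, crate M3, crate R3]
4. Porter goes back to the loading dock alone.  [the loading dock: crate K1, crate M1, crate R4, crate R7 | the warehouse floor: crate K4, crate M3, crate R3]
5. Porter goes to the warehouse floor with crate M1 and crate R4.  [the loading dock: crate K1, crate R7 | the warehouse floor: crate K4, crate M1, crate M3, crate R3, crate R4]
6. Porter goes back to the loading dock alone.  [the loading dock: crate K1, crate R7 | the warehouse floor: crate K4, crate M1, crate M3, crate R3, crate R4]
7. Porter goes to the warehouse floor with crate K1 and crate R7.  [the loading dock: — | the warehouse floor: crate K1, crate K4, crate M1, crate M3, crate R3, crate R4, crate R7]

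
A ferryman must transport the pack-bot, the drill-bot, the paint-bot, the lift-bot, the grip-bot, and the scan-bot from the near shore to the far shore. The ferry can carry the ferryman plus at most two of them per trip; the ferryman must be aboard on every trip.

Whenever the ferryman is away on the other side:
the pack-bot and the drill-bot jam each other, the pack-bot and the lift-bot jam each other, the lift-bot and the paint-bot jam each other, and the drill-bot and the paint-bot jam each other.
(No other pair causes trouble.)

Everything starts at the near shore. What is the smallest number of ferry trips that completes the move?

5

Counting alone: the ferryman can take at most 2 across per trip to the far shore, so moving all 6 needs at least 3 loaded trips out, with a return between consecutive ones — at least 5 crossings.
The plan below uses exactly 5 crossings, so it is optimal:
1. Ferryman goes to the far shore with the pack-bot and the paint-bot.  [the near shore: the drill-bot, the grip-bot, the lift-bot, the scan-bot | the far shore: the pack-bot, the paint-bot]
2. Ferryman goes back to the near shore alone.  [the near shore: the drill-bot, the grip-bot, the lift-bot, the scan-bot | the far shore: the pack-bot, the paint-bot]
3. Ferryman goes to the far shore with the grip-bot and the scan-bot.  [the near shore: the drill-bot, the lift-bot | the far shore: the grip-bot, the pack-bot, the paint-bot, the scan-bot]
4. Ferryman goes back to the near shore alone.  [the near shore: the drill-bot, the lift-bot | the far shore: the grip-bot, the pack-bot, the paint-bot, the scan-bot]
5. Ferryman goes to the far shore with the drill-bot and the lift-bot.  [the near shore: — | the far shore: the drill-bot, the grip-bot, the lift-bot, the pack-bot, the paint-bot, the scan-bot]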